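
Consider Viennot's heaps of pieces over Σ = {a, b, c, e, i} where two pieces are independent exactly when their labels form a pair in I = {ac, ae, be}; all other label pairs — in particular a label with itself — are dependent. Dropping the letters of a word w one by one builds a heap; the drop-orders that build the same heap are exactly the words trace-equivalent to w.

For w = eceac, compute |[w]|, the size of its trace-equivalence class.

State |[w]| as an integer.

5

drop 0:e onto floor
drop 1:c onto {0:e}
drop 2:e onto {1:c}
drop 3:a onto floor
drop 4:c onto {2:e}
ground layer = {0:e, 3:a}
drop-orders for the pieces not yet dropped (sum over which currently-grounded one goes next):
  1 to go: {3} 1  {4} 1
  2 to go: {2,4} 1  {3,4} 2
  3 to go: {1,2,4} 1  {2,3,4} 3
  if 0:e drops first: 4 orders
  if 3:a drops first: 1 orders
heap linearizations: 5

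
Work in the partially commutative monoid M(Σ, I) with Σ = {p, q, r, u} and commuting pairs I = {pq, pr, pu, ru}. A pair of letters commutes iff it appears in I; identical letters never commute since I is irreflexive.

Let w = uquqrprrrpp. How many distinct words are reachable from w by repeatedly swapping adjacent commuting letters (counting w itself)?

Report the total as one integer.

drop 0:u onto floor
drop 1:q onto {0:u}
drop 2:u onto {1:q}
drop 3:q onto {2:u}
drop 4:r onto {3:q}
drop 5:p onto floor
drop 6:r onto {4:r}
drop 7:r onto {6:r}
drop 8:r onto {7:r}
drop 9:p onto {5:p}
drop 10:p onto {9:p}
ground layer = {0:u, 5:p}
drop-orders for the pieces not yet dropped (sum over which currently-grounded one goes next):
  1 to go: {8} 1  {10} 1
  2 to go: {7,8} 1  {8,10} 2  {9,10} 1
  3 to go: {5,9,10} 1  {6,7,8} 1  {7,8,10} 3  {8,9,10} 3
  4 to go: {4,6,7,8} 1  {5,8,9,10} 4  {6,7,8,10} 4  {7,8,9,10} 6
  5 to go: {3,4,6,7,8} 1  {4,6,7,8,10} 5  {5,7,8,9,10} 10  {6,7,8,9,10} 10
  6 to go: {2,3,4,6,7,8} 1  {3,4,6,7,8,10} 6  {4,6,7,8,9,10} 15  {5,6,7,8,9,10} 20
  7 to go: {1,2,3,4,6,7,8} 1  {2,3,4,6,7,8,10} 7  {3,4,6,7,8,9,10} 21  {4,5,6,7,8,9,10} 35
  8 to go: {0,1,2,3,4,6,7,8} 1  {1,2,3,4,6,7,8,10} 8  {2,3,4,6,7,8,9,10} 28  {3,4,5,6,7,8,9,10} 56
  9 to go: {0,1,2,3,4,6,7,8,10} 9  {1,2,3,4,6,7,8,9,10} 36  {2,3,4,5,6,7,8,9,10} 84
  if 0:u drops first: 120 orders
  if 5:p drops first: 45 orders
heap linearizations: 165

165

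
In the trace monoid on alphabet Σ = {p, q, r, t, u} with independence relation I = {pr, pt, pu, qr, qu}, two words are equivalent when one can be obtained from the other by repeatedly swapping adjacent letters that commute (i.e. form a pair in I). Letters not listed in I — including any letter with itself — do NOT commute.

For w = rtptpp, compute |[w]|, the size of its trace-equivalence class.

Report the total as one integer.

0(r) covers ∅
1(t) covers 0:r
2(p) covers ∅
3(t) covers 1:t
4(p) covers 2:p
5(p) covers 4:p
floor of heap: 0:r, 2:p
completions by unplaced set U, small U first (add the entries for U minus each lowest piece of U):
  |U|=1: {3}:1  {5}:1
  |U|=2: {1,3}:1  {3,5}:2  {4,5}:1
  |U|=3: {0,1,3}:1  {1,3,5}:3  {2,4,5}:1  {3,4,5}:3
  |U|=4: {0,1,3,5}:4  {1,3,4,5}:6  {2,3,4,5}:4
  start at 0(r): 10
  start at 2(p): 10
sum over floor = 20

20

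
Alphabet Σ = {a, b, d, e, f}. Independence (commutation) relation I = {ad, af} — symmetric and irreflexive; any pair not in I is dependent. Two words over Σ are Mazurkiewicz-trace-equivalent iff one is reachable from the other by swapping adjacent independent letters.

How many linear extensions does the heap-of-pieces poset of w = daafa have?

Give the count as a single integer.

piece 0:d — minimal
piece 1:a — minimal
piece 2:a rests on {1:a}
piece 3:f rests on {0:d}
piece 4:a rests on {2:a}
minimal pieces: {0:d, 1:a}
ways to finish when only these pieces remain (= sum over removing one remaining piece with nothing left below it):
  1 left: {3}→1  {4}→1
  2 left: {0,3}→1  {2,4}→1  {3,4}→2
  3 left: {0,3,4}→3  {1,2,4}→1  {2,3,4}→3
  placing 0:d first → 4 extensions
  placing 1:a first → 6 extensions
total linear extensions = 10

10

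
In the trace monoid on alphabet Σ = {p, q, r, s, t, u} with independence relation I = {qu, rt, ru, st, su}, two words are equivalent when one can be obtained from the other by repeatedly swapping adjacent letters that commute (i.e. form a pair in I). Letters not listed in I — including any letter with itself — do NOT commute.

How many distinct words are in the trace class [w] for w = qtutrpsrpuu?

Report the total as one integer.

4

drop 0:q onto floor
drop 1:t onto {0:q}
drop 2:u onto {1:t}
drop 3:t onto {2:u}
drop 4:r onto {0:q}
drop 5:p onto {3:t, 4:r}
drop 6:s onto {5:p}
drop 7:r onto {6:s}
drop 8:p onto {7:r}
drop 9:u onto {8:p}
drop 10:u onto {9:u}
ground layer = {0:q}
drop-orders for the pieces not yet dropped (sum over which currently-grounded one goes next):
  1 to go: {10} 1
  2 to go: {9,10} 1
  3 to go: {8,9,10} 1
  4 to go: {7,8,9,10} 1
  5 to go: {6,7,8,9,10} 1
  6 to go: {5,6,7,8,9,10} 1
  7 to go: {3,5,6,7,8,9,10} 1  {4,5,6,7,8,9,10} 1
  8 to go: {2,3,5,6,7,8,9,10} 1  {3,4,5,6,7,8,9,10} 2
  9 to go: {1,2,3,5,6,7,8,9,10} 1  {2,3,4,5,6,7,8,9,10} 3
  if 0:q drops first: 4 orders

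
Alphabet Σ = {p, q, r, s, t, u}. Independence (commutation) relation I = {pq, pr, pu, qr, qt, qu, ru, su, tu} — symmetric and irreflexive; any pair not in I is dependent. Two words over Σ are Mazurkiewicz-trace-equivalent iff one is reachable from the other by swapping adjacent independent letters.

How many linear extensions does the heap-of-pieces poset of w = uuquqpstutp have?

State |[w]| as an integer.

0(u) covers ∅
1(u) covers 0:u
2(q) covers ∅
3(u) covers 1:u
4(q) covers 2:q
5(p) covers ∅
6(s) covers 4:q, 5:p
7(t) covers 6:s
8(u) covers 3:u
9(t) covers 7:t
10(p) covers 9:t
floor of heap: 0:u, 2:q, 5:p
completions by unplaced set U, small U first (add the entries for U minus each lowest piece of U):
  |U|=1: {8}:1  {10}:1
  |U|=2: {3,8}:1  {8,10}:2  {9,10}:1
  |U|=3: {1,3,8}:1  {3,8,10}:3  {7,9,10}:1  {8,9,10}:3
  |U|=4: {0,1,3,8}:1  {1,3,8,10}:4  {3,8,9,10}:6  {6,7,9,10}:1  {7,8,9,10}:4
  |U|=5: {0,1,3,8,10}:5  {1,3,8,9,10}:10  {3,7,8,9,10}:10  {4,6,7,9,10}:1  {5,6,7,9,10}:1  {6,7,8,9,10}:5
  |U|=6: {0,1,3,8,9,10}:15  {1,3,7,8,9,10}:20  {2,4,6,7,9,10}:1  {3,6,7,8,9,10}:15  {4,5,6,7,9,10}:2  {4,6,7,8,9,10}:6  {5,6,7,8,9,10}:6
  |U|=7: {0,1,3,7,8,9,10}:35  {1,3,6,7,8,9,10}:35  {2,4,5,6,7,9,10}:3  {2,4,6,7,8,9,10}:7  {3,4,6,7,8,9,10}:21  {3,5,6,7,8,9,10}:21  {4,5,6,7,8,9,10}:14
  |U|=8: {0,1,3,6,7,8,9,10}:70  {1,3,4,6,7,8,9,10}:56  {1,3,5,6,7,8,9,10}:56  {2,3,4,6,7,8,9,10}:28  {2,4,5,6,7,8,9,10}:24  {3,4,5,6,7,8,9,10}:56
  |U|=9: {0,1,3,4,6,7,8,9,10}:126  {0,1,3,5,6,7,8,9,10}:126  {1,2,3,4,6,7,8,9,10}:84  {1,3,4,5,6,7,8,9,10}:168  {2,3,4,5,6,7,8,9,10}:108
  start at 0(u): 360
  start at 2(q): 420
  start at 5(p): 210
sum over floor = 990

990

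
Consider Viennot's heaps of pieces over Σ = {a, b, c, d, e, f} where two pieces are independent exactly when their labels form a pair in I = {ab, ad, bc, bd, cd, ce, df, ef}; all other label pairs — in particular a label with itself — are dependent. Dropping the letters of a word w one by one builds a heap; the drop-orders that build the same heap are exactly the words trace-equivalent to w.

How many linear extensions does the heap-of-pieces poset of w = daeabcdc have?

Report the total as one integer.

#0=d has no predecessor
#1=a has no predecessor
#2=e depends on [0:d, 1:a]
#3=a depends on [2:e]
#4=b depends on [2:e]
#5=c depends on [3:a]
#6=d depends on [2:e]
#7=c depends on [5:c]
sources: [0:d, 1:a]
N(rest) = Σ N(rest − s) over sources s of rest; N(one piece) = 1:
  size 1 → [4]=1  [6]=1  [7]=1
  size 2 → [4,6]=2  [4,7]=2  [5,7]=1  [6,7]=2
  size 3 → [3,5,7]=1  [4,5,7]=3  [4,6,7]=6  [5,6,7]=3
  size 4 → [3,4,5,7]=4  [3,5,6,7]=4  [4,5,6,7]=12
  size 5 → [3,4,5,6,7]=20
  size 6 → [2,3,4,5,6,7]=20
  first=0(d) contributes 20
  first=1(a) contributes 20
|[w]| = 40

40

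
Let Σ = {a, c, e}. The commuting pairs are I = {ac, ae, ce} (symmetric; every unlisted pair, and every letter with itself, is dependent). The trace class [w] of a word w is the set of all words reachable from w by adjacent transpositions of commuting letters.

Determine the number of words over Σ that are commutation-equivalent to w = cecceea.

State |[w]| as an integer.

140

piece 0:c — minimal
piece 1:e — minimal
piece 2:c rests on {0:c}
piece 3:c rests on {2:c}
piece 4:e rests on {1:e}
piece 5:e rests on {4:e}
piece 6:a — minimal
minimal pieces: {0:c, 1:e, 6:a}
ways to finish when only these pieces remain (= sum over removing one remaining piece with nothing left below it):
  1 left: {3}→1  {5}→1  {6}→1
  2 left: {2,3}→1  {3,5}→2  {3,6}→2  {4,5}→1  {5,6}→2
  3 left: {0,2,3}→1  {1,4,5}→1  {2,3,5}→3  {2,3,6}→3  {3,4,5}→3  {3,5,6}→6  {4,5,6}→3
  4 left: {0,2,3,5}→4  {0,2,3,6}→4  {1,3,4,5}→4  {1,4,5,6}→4  {2,3,4,5}→6  {2,3,5,6}→12  {3,4,5,6}→12
  5 left: {0,2,3,4,5}→10  {0,2,3,5,6}→20  {1,2,3,4,5}→10  {1,3,4,5,6}→20  {2,3,4,5,6}→30
  placing 0:c first → 60 extensions
  placing 1:e first → 60 extensions
  placing 6:a first → 20 extensions
total linear extensions = 140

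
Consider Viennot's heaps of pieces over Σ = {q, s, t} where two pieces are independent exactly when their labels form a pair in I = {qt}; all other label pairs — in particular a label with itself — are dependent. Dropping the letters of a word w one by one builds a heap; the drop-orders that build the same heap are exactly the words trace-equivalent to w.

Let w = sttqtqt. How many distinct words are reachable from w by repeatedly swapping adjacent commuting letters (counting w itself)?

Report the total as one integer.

15

drop 0:s onto floor
drop 1:t onto {0:s}
drop 2:t onto {1:t}
drop 3:q onto {0:s}
drop 4:t onto {2:t}
drop 5:q onto {3:q}
drop 6:t onto {4:t}
ground layer = {0:s}
drop-orders for the pieces not yet dropped (sum over which currently-grounded one goes next):
  1 to go: {5} 1  {6} 1
  2 to go: {3,5} 1  {4,6} 1  {5,6} 2
  3 to go: {2,4,6} 1  {3,5,6} 3  {4,5,6} 3
  4 to go: {1,2,4,6} 1  {2,4,5,6} 4  {3,4,5,6} 6
  5 to go: {1,2,4,5,6} 5  {2,3,4,5,6} 10
  if 0:s drops first: 15 orders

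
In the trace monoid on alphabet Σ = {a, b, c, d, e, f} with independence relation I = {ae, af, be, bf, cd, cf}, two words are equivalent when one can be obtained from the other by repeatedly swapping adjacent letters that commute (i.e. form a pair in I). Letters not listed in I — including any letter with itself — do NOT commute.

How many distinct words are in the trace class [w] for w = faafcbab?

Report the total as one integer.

0(f) covers ∅
1(a) covers ∅
2(a) covers 1:a
3(f) covers 0:f
4(c) covers 2:a
5(b) covers 4:c
6(a) covers 5:b
7(b) covers 6:a
floor of heap: 0:f, 1:a
completions by unplaced set U, small U first (add the entries for U minus each lowest piece of U):
  |U|=1: {3}:1  {7}:1
  |U|=2: {0,3}:1  {3,7}:2  {6,7}:1
  |U|=3: {0,3,7}:3  {3,6,7}:3  {5,6,7}:1
  |U|=4: {0,3,6,7}:6  {3,5,6,7}:4  {4,5,6,7}:1
  |U|=5: {0,3,5,6,7}:10  {2,4,5,6,7}:1  {3,4,5,6,7}:5
  |U|=6: {0,3,4,5,6,7}:15  {1,2,4,5,6,7}:1  {2,3,4,5,6,7}:6
  start at 0(f): 7
  start at 1(a): 21
sum over floor = 28

28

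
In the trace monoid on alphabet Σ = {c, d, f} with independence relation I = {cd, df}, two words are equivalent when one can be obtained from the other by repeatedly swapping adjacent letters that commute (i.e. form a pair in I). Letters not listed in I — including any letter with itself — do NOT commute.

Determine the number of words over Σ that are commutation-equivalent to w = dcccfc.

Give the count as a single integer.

6

drop 0:d onto floor
drop 1:c onto floor
drop 2:c onto {1:c}
drop 3:c onto {2:c}
drop 4:f onto {3:c}
drop 5:c onto {4:f}
ground layer = {0:d, 1:c}
drop-orders for the pieces not yet dropped (sum over which currently-grounded one goes next):
  1 to go: {0} 1  {5} 1
  2 to go: {0,5} 2  {4,5} 1
  3 to go: {0,4,5} 3  {3,4,5} 1
  4 to go: {0,3,4,5} 4  {2,3,4,5} 1
  if 0:d drops first: 1 orders
  if 1:c drops first: 5 orders
heap linearizations: 6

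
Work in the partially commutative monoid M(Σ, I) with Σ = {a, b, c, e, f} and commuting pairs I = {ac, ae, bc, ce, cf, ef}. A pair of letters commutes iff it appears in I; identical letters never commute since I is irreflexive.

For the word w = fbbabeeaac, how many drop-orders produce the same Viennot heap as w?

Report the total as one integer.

60

#0=f has no predecessor
#1=b depends on [0:f]
#2=b depends on [1:b]
#3=a depends on [2:b]
#4=b depends on [3:a]
#5=e depends on [4:b]
#6=e depends on [5:e]
#7=a depends on [4:b]
#8=a depends on [7:a]
#9=c has no predecessor
sources: [0:f, 9:c]
N(rest) = Σ N(rest − s) over sources s of rest; N(one piece) = 1:
  size 1 → [6]=1  [8]=1  [9]=1
  size 2 → [5,6]=1  [6,8]=2  [6,9]=2  [7,8]=1  [8,9]=2
  size 3 → [5,6,8]=3  [5,6,9]=3  [6,7,8]=3  [6,8,9]=6  [7,8,9]=3
  size 4 → [5,6,7,8]=6  [5,6,8,9]=12  [6,7,8,9]=12
  size 5 → [4,5,6,7,8]=6  [5,6,7,8,9]=30
  size 6 → [3,4,5,6,7,8]=6  [4,5,6,7,8,9]=36
  size 7 → [2,3,4,5,6,7,8]=6  [3,4,5,6,7,8,9]=42
  size 8 → [1,2,3,4,5,6,7,8]=6  [2,3,4,5,6,7,8,9]=48
  first=0(f) contributes 54
  first=9(c) contributes 6
|[w]| = 60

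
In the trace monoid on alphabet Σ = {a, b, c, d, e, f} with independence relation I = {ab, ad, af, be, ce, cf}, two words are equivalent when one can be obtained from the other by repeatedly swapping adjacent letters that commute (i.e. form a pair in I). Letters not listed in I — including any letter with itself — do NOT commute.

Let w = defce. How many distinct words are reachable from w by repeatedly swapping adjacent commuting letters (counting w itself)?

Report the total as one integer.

4

piece 0:d — minimal
piece 1:e rests on {0:d}
piece 2:f rests on {1:e}
piece 3:c rests on {0:d}
piece 4:e rests on {2:f}
minimal pieces: {0:d}
ways to finish when only these pieces remain (= sum over removing one remaining piece with nothing left below it):
  1 left: {3}→1  {4}→1
  2 left: {2,4}→1  {3,4}→2
  3 left: {1,2,4}→1  {2,3,4}→3
  placing 0:d first → 4 extensions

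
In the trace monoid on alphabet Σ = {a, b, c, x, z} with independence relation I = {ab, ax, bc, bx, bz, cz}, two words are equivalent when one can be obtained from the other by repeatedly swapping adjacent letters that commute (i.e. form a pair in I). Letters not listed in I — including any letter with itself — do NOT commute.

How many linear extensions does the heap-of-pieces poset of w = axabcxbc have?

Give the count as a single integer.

0(a) covers ∅
1(x) covers ∅
2(a) covers 0:a
3(b) covers ∅
4(c) covers 1:x, 2:a
5(x) covers 4:c
6(b) covers 3:b
7(c) covers 5:x
floor of heap: 0:a, 1:x, 3:b
completions by unplaced set U, small U first (add the entries for U minus each lowest piece of U):
  |U|=1: {6}:1  {7}:1
  |U|=2: {3,6}:1  {5,7}:1  {6,7}:2
  |U|=3: {3,6,7}:3  {4,5,7}:1  {5,6,7}:3
  |U|=4: {1,4,5,7}:1  {2,4,5,7}:1  {3,5,6,7}:6  {4,5,6,7}:4
  |U|=5: {0,2,4,5,7}:1  {1,2,4,5,7}:2  {1,4,5,6,7}:5  {2,4,5,6,7}:5  {3,4,5,6,7}:10
  |U|=6: {0,1,2,4,5,7}:3  {0,2,4,5,6,7}:6  {1,2,4,5,6,7}:12  {1,3,4,5,6,7}:15  {2,3,4,5,6,7}:15
  start at 0(a): 42
  start at 1(x): 21
  start at 3(b): 21
sum over floor = 84

84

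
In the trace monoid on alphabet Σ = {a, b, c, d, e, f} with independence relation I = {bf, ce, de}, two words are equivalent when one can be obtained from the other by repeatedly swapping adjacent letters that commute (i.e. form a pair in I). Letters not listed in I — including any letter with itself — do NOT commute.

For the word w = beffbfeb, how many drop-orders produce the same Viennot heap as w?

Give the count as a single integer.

drop 0:b onto floor
drop 1:e onto {0:b}
drop 2:f onto {1:e}
drop 3:f onto {2:f}
drop 4:b onto {1:e}
drop 5:f onto {3:f}
drop 6:e onto {4:b, 5:f}
drop 7:b onto {6:e}
ground layer = {0:b}
drop-orders for the pieces not yet dropped (sum over which currently-grounded one goes next):
  1 to go: {7} 1
  2 to go: {6,7} 1
  3 to go: {4,6,7} 1  {5,6,7} 1
  4 to go: {3,5,6,7} 1  {4,5,6,7} 2
  5 to go: {2,3,5,6,7} 1  {3,4,5,6,7} 3
  6 to go: {2,3,4,5,6,7} 4
  if 0:b drops first: 4 orders

4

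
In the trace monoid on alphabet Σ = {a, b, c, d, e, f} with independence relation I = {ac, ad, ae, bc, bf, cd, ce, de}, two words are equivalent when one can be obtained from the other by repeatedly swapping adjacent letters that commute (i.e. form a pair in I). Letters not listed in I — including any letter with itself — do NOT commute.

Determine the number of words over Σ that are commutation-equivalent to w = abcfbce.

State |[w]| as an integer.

25

drop 0:a onto floor
drop 1:b onto {0:a}
drop 2:c onto floor
drop 3:f onto {0:a, 2:c}
drop 4:b onto {1:b}
drop 5:c onto {3:f}
drop 6:e onto {3:f, 4:b}
ground layer = {0:a, 2:c}
drop-orders for the pieces not yet dropped (sum over which currently-grounded one goes next):
  1 to go: {5} 1  {6} 1
  2 to go: {4,6} 1  {5,6} 2
  3 to go: {1,4,6} 1  {3,5,6} 2  {4,5,6} 3
  4 to go: {1,4,5,6} 4  {2,3,5,6} 2  {3,4,5,6} 5
  5 to go: {1,3,4,5,6} 9  {2,3,4,5,6} 7
  if 0:a drops first: 16 orders
  if 2:c drops first: 9 orders
heap linearizations: 25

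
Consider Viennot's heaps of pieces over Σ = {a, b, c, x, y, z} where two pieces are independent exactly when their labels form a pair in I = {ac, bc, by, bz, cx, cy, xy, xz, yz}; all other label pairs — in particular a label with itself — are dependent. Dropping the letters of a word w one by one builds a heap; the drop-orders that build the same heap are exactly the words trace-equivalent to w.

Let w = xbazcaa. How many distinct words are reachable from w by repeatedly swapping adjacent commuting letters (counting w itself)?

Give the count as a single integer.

3

#0=x has no predecessor
#1=b depends on [0:x]
#2=a depends on [1:b]
#3=z depends on [2:a]
#4=c depends on [3:z]
#5=a depends on [3:z]
#6=a depends on [5:a]
sources: [0:x]
N(rest) = Σ N(rest − s) over sources s of rest; N(one piece) = 1:
  size 1 → [4]=1  [6]=1
  size 2 → [4,6]=2  [5,6]=1
  size 3 → [4,5,6]=3
  size 4 → [3,4,5,6]=3
  size 5 → [2,3,4,5,6]=3
  first=0(x) contributes 3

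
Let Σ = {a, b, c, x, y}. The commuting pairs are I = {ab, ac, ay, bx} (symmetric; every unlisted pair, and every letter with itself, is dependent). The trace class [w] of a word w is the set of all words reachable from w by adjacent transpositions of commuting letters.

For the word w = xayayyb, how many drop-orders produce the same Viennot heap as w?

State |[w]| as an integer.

drop 0:x onto floor
drop 1:a onto {0:x}
drop 2:y onto {0:x}
drop 3:a onto {1:a}
drop 4:y onto {2:y}
drop 5:y onto {4:y}
drop 6:b onto {5:y}
ground layer = {0:x}
drop-orders for the pieces not yet dropped (sum over which currently-grounded one goes next):
  1 to go: {3} 1  {6} 1
  2 to go: {1,3} 1  {3,6} 2  {5,6} 1
  3 to go: {1,3,6} 3  {3,5,6} 3  {4,5,6} 1
  4 to go: {1,3,5,6} 6  {2,4,5,6} 1  {3,4,5,6} 4
  5 to go: {1,3,4,5,6} 10  {2,3,4,5,6} 5
  if 0:x drops first: 15 orders

15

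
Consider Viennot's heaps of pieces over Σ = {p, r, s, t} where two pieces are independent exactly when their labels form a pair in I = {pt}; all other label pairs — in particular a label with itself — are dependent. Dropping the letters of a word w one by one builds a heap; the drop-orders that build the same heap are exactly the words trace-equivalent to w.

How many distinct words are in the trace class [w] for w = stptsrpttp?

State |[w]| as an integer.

piece 0:s — minimal
piece 1:t rests on {0:s}
piece 2:p rests on {0:s}
piece 3:t rests on {1:t}
piece 4:s rests on {2:p, 3:t}
piece 5:r rests on {4:s}
piece 6:p rests on {5:r}
piece 7:t rests on {5:r}
piece 8:t rests on {7:t}
piece 9:p rests on {6:p}
minimal pieces: {0:s}
ways to finish when only these pieces remain (= sum over removing one remaining piece with nothing left below it):
  1 left: {8}→1  {9}→1
  2 left: {6,9}→1  {7,8}→1  {8,9}→2
  3 left: {6,8,9}→3  {7,8,9}→3
  4 left: {6,7,8,9}→6
  5 left: {5,6,7,8,9}→6
  6 left: {4,5,6,7,8,9}→6
  7 left: {2,4,5,6,7,8,9}→6  {3,4,5,6,7,8,9}→6
  8 left: {1,3,4,5,6,7,8,9}→6  {2,3,4,5,6,7,8,9}→12
  placing 0:s first → 18 extensions

18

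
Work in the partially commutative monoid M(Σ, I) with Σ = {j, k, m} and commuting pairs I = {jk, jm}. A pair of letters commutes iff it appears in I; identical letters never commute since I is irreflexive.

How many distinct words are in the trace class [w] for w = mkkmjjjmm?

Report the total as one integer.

piece 0:m — minimal
piece 1:k rests on {0:m}
piece 2:k rests on {1:k}
piece 3:m rests on {2:k}
piece 4:j — minimal
piece 5:j rests on {4:j}
piece 6:j rests on {5:j}
piece 7:m rests on {3:m}
piece 8:m rests on {7:m}
minimal pieces: {0:m, 4:j}
ways to finish when only these pieces remain (= sum over removing one remaining piece with nothing left below it):
  1 left: {6}→1  {8}→1
  2 left: {5,6}→1  {6,8}→2  {7,8}→1
  3 left: {3,7,8}→1  {4,5,6}→1  {5,6,8}→3  {6,7,8}→3
  4 left: {2,3,7,8}→1  {3,6,7,8}→4  {4,5,6,8}→4  {5,6,7,8}→6
  5 left: {1,2,3,7,8}→1  {2,3,6,7,8}→5  {3,5,6,7,8}→10  {4,5,6,7,8}→10
  6 left: {0,1,2,3,7,8}→1  {1,2,3,6,7,8}→6  {2,3,5,6,7,8}→15  {3,4,5,6,7,8}→20
  7 left: {0,1,2,3,6,7,8}→7  {1,2,3,5,6,7,8}→21  {2,3,4,5,6,7,8}→35
  placing 0:m first → 56 extensions
  placing 4:j first → 28 extensions
total linear extensions = 84

84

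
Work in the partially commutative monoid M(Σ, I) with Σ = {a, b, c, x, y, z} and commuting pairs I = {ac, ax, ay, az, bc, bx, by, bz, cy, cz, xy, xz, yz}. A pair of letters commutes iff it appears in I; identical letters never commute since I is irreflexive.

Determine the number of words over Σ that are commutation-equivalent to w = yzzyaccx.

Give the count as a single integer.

piece 0:y — minimal
piece 1:z — minimal
piece 2:z rests on {1:z}
piece 3:y rests on {0:y}
piece 4:a — minimal
piece 5:c — minimal
piece 6:c rests on {5:c}
piece 7:x rests on {6:c}
minimal pieces: {0:y, 1:z, 4:a, 5:c}
ways to finish when only these pieces remain (= sum over removing one remaining piece with nothing left below it):
  1 left: {2}→1  {3}→1  {4}→1  {7}→1
  2 left: {0,3}→1  {1,2}→1  {2,3}→2  {2,4}→2  {2,7}→2  {3,4}→2  {3,7}→2  {4,7}→2  {6,7}→1
  3 left: {0,2,3}→3  {0,3,4}→3  {0,3,7}→3  {1,2,3}→3  {1,2,4}→3  {1,2,7}→3  {2,3,4}→6  {2,3,7}→6  {2,4,7}→6  {2,6,7}→3  {3,4,7}→6  {3,6,7}→3  {4,6,7}→3  {5,6,7}→1
  4 left: {0,1,2,3}→6  {0,2,3,4}→12  {0,2,3,7}→12  {0,3,4,7}→12  {0,3,6,7}→6  {1,2,3,4}→12  {1,2,3,7}→12  {1,2,4,7}→12  {1,2,6,7}→6  {2,3,4,7}→24  {2,3,6,7}→12  {2,4,6,7}→12  {2,5,6,7}→4  {3,4,6,7}→12  {3,5,6,7}→4  {4,5,6,7}→4
  5 left: {0,1,2,3,4}→30  {0,1,2,3,7}→30  {0,2,3,4,7}→60  {0,2,3,6,7}→30  {0,3,4,6,7}→30  {0,3,5,6,7}→10  {1,2,3,4,7}→60  {1,2,3,6,7}→30  {1,2,4,6,7}→30  {1,2,5,6,7}→10  {2,3,4,6,7}→60  {2,3,5,6,7}→20  {2,4,5,6,7}→20  {3,4,5,6,7}→20
  6 left: {0,1,2,3,4,7}→180  {0,1,2,3,6,7}→90  {0,2,3,4,6,7}→180  {0,2,3,5,6,7}→60  {0,3,4,5,6,7}→60  {1,2,3,4,6,7}→180  {1,2,3,5,6,7}→60  {1,2,4,5,6,7}→60  {2,3,4,5,6,7}→120
  placing 0:y first → 420 extensions
  placing 1:z first → 420 extensions
  placing 4:a first → 210 extensions
  placing 5:c first → 630 extensions
total linear extensions = 1680

1680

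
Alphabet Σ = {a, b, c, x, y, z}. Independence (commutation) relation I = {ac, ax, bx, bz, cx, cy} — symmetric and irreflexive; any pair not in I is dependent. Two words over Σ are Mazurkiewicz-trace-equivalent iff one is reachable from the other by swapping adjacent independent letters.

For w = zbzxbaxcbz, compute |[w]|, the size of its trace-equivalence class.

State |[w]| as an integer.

268

0(z) covers ∅
1(b) covers ∅
2(z) covers 0:z
3(x) covers 2:z
4(b) covers 1:b
5(a) covers 2:z, 4:b
6(x) covers 3:x
7(c) covers 2:z, 4:b
8(b) covers 5:a, 7:c
9(z) covers 5:a, 6:x, 7:c
floor of heap: 0:z, 1:b
completions by unplaced set U, small U first (add the entries for U minus each lowest piece of U):
  |U|=1: {8}:1  {9}:1
  |U|=2: {6,9}:1  {8,9}:2
  |U|=3: {3,6,9}:1  {5,8,9}:2  {6,8,9}:3  {7,8,9}:2
  |U|=4: {3,6,8,9}:4  {5,6,8,9}:5  {5,7,8,9}:4  {6,7,8,9}:5
  |U|=5: {3,5,6,8,9}:9  {3,6,7,8,9}:9  {4,5,7,8,9}:4  {5,6,7,8,9}:14
  |U|=6: {1,4,5,7,8,9}:4  {3,5,6,7,8,9}:32  {4,5,6,7,8,9}:18
  |U|=7: {1,4,5,6,7,8,9}:22  {2,3,5,6,7,8,9}:32  {3,4,5,6,7,8,9}:50
  |U|=8: {0,2,3,5,6,7,8,9}:32  {1,3,4,5,6,7,8,9}:72  {2,3,4,5,6,7,8,9}:82
  start at 0(z): 154
  start at 1(b): 114
sum over floor = 268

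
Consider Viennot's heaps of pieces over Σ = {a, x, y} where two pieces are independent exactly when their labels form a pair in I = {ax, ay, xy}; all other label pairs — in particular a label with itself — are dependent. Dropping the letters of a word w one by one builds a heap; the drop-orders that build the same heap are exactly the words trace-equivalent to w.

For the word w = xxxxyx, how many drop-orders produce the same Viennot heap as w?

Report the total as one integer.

6

0(x) covers ∅
1(x) covers 0:x
2(x) covers 1:x
3(x) covers 2:x
4(y) covers ∅
5(x) covers 3:x
floor of heap: 0:x, 4:y
completions by unplaced set U, small U first (add the entries for U minus each lowest piece of U):
  |U|=1: {4}:1  {5}:1
  |U|=2: {3,5}:1  {4,5}:2
  |U|=3: {2,3,5}:1  {3,4,5}:3
  |U|=4: {1,2,3,5}:1  {2,3,4,5}:4
  start at 0(x): 5
  start at 4(y): 1
sum over floor = 6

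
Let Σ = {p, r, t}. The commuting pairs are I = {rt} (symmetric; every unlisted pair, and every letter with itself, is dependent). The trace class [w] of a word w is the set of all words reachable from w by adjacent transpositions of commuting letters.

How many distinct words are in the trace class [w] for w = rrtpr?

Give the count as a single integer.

piece 0:r — minimal
piece 1:r rests on {0:r}
piece 2:t — minimal
piece 3:p rests on {1:r, 2:t}
piece 4:r rests on {3:p}
minimal pieces: {0:r, 2:t}
ways to finish when only these pieces remain (= sum over removing one remaining piece with nothing left below it):
  1 left: {4}→1
  2 left: {3,4}→1
  3 left: {1,3,4}→1  {2,3,4}→1
  placing 0:r first → 2 extensions
  placing 2:t first → 1 extensions
total linear extensions = 3

3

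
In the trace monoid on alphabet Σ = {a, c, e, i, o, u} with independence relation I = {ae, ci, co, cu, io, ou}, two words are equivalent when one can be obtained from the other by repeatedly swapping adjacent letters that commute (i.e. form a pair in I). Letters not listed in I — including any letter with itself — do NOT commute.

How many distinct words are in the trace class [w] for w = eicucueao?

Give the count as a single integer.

piece 0:e — minimal
piece 1:i rests on {0:e}
piece 2:c rests on {0:e}
piece 3:u rests on {1:i}
piece 4:c rests on {2:c}
piece 5:u rests on {3:u}
piece 6:e rests on {4:c, 5:u}
piece 7:a rests on {4:c, 5:u}
piece 8:o rests on {6:e, 7:a}
minimal pieces: {0:e}
ways to finish when only these pieces remain (= sum over removing one remaining piece with nothing left below it):
  1 left: {8}→1
  2 left: {6,8}→1  {7,8}→1
  3 left: {6,7,8}→2
  4 left: {4,6,7,8}→2  {5,6,7,8}→2
  5 left: {2,4,6,7,8}→2  {3,5,6,7,8}→2  {4,5,6,7,8}→4
  6 left: {1,3,5,6,7,8}→2  {2,4,5,6,7,8}→6  {3,4,5,6,7,8}→6
  7 left: {1,3,4,5,6,7,8}→8  {2,3,4,5,6,7,8}→12
  placing 0:e first → 20 extensions

20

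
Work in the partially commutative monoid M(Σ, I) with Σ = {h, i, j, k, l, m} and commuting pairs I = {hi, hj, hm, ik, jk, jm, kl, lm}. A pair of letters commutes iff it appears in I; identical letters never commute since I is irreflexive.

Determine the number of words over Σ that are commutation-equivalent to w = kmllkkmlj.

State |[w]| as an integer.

0(k) covers ∅
1(m) covers 0:k
2(l) covers ∅
3(l) covers 2:l
4(k) covers 1:m
5(k) covers 4:k
6(m) covers 5:k
7(l) covers 3:l
8(j) covers 7:l
floor of heap: 0:k, 2:l
completions by unplaced set U, small U first (add the entries for U minus each lowest piece of U):
  |U|=1: {6}:1  {8}:1
  |U|=2: {5,6}:1  {6,8}:2  {7,8}:1
  |U|=3: {3,7,8}:1  {4,5,6}:1  {5,6,8}:3  {6,7,8}:3
  |U|=4: {1,4,5,6}:1  {2,3,7,8}:1  {3,6,7,8}:4  {4,5,6,8}:4  {5,6,7,8}:6
  |U|=5: {0,1,4,5,6}:1  {1,4,5,6,8}:5  {2,3,6,7,8}:5  {3,5,6,7,8}:10  {4,5,6,7,8}:10
  |U|=6: {0,1,4,5,6,8}:6  {1,4,5,6,7,8}:15  {2,3,5,6,7,8}:15  {3,4,5,6,7,8}:20
  |U|=7: {0,1,4,5,6,7,8}:21  {1,3,4,5,6,7,8}:35  {2,3,4,5,6,7,8}:35
  start at 0(k): 70
  start at 2(l): 56
sum over floor = 126

126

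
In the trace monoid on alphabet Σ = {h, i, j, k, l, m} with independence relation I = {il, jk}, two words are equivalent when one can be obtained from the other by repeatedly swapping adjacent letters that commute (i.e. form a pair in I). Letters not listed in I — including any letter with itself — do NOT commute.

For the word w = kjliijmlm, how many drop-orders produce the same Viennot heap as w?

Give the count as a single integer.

drop 0:k onto floor
drop 1:j onto floor
drop 2:l onto {0:k, 1:j}
drop 3:i onto {0:k, 1:j}
drop 4:i onto {3:i}
drop 5:j onto {2:l, 4:i}
drop 6:m onto {5:j}
drop 7:l onto {6:m}
drop 8:m onto {7:l}
ground layer = {0:k, 1:j}
drop-orders for the pieces not yet dropped (sum over which currently-grounded one goes next):
  1 to go: {8} 1
  2 to go: {7,8} 1
  3 to go: {6,7,8} 1
  4 to go: {5,6,7,8} 1
  5 to go: {2,5,6,7,8} 1  {4,5,6,7,8} 1
  6 to go: {2,4,5,6,7,8} 2  {3,4,5,6,7,8} 1
  7 to go: {2,3,4,5,6,7,8} 3
  if 0:k drops first: 3 orders
  if 1:j drops first: 3 orders
heap linearizations: 6

6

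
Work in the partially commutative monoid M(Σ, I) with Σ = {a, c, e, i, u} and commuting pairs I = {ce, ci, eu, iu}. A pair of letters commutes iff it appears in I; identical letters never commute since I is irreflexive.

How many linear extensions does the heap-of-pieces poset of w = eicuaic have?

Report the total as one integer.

#0=e has no predecessor
#1=i depends on [0:e]
#2=c has no predecessor
#3=u depends on [2:c]
#4=a depends on [1:i, 3:u]
#5=i depends on [4:a]
#6=c depends on [4:a]
sources: [0:e, 2:c]
N(rest) = Σ N(rest − s) over sources s of rest; N(one piece) = 1:
  size 1 → [5]=1  [6]=1
  size 2 → [5,6]=2
  size 3 → [4,5,6]=2
  size 4 → [1,4,5,6]=2  [3,4,5,6]=2
  size 5 → [0,1,4,5,6]=2  [1,3,4,5,6]=4  [2,3,4,5,6]=2
  first=0(e) contributes 6
  first=2(c) contributes 6
|[w]| = 12

12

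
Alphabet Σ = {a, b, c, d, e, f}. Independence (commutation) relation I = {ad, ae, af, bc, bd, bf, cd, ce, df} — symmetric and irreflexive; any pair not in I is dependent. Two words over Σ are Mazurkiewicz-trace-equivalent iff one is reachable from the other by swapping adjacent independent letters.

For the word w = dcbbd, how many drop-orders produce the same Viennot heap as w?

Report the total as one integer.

drop 0:d onto floor
drop 1:c onto floor
drop 2:b onto floor
drop 3:b onto {2:b}
drop 4:d onto {0:d}
ground layer = {0:d, 1:c, 2:b}
drop-orders for the pieces not yet dropped (sum over which currently-grounded one goes next):
  1 to go: {1} 1  {3} 1  {4} 1
  2 to go: {0,4} 1  {1,3} 2  {1,4} 2  {2,3} 1  {3,4} 2
  3 to go: {0,1,4} 3  {0,3,4} 3  {1,2,3} 3  {1,3,4} 6  {2,3,4} 3
  if 0:d drops first: 12 orders
  if 1:c drops first: 6 orders
  if 2:b drops first: 12 orders
heap linearizations: 30

30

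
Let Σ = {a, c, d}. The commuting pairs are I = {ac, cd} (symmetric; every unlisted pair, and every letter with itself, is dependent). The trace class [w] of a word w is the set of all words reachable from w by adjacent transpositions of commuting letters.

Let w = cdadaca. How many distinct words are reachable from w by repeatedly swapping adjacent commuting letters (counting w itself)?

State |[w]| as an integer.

21

0(c) covers ∅
1(d) covers ∅
2(a) covers 1:d
3(d) covers 2:a
4(a) covers 3:d
5(c) covers 0:c
6(a) covers 4:a
floor of heap: 0:c, 1:d
completions by unplaced set U, small U first (add the entries for U minus each lowest piece of U):
  |U|=1: {5}:1  {6}:1
  |U|=2: {0,5}:1  {4,6}:1  {5,6}:2
  |U|=3: {0,5,6}:3  {3,4,6}:1  {4,5,6}:3
  |U|=4: {0,4,5,6}:6  {2,3,4,6}:1  {3,4,5,6}:4
  |U|=5: {0,3,4,5,6}:10  {1,2,3,4,6}:1  {2,3,4,5,6}:5
  start at 0(c): 6
  start at 1(d): 15
sum over floor = 21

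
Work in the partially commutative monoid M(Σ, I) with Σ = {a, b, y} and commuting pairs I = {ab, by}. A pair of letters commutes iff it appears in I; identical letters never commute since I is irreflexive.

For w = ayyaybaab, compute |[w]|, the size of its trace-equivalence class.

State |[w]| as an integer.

36

piece 0:a — minimal
piece 1:y rests on {0:a}
piece 2:y rests on {1:y}
piece 3:a rests on {2:y}
piece 4:y rests on {3:a}
piece 5:b — minimal
piece 6:a rests on {4:y}
piece 7:a rests on {6:a}
piece 8:b rests on {5:b}
minimal pieces: {0:a, 5:b}
ways to finish when only these pieces remain (= sum over removing one remaining piece with nothing left below it):
  1 left: {7}→1  {8}→1
  2 left: {5,8}→1  {6,7}→1  {7,8}→2
  3 left: {4,6,7}→1  {5,7,8}→3  {6,7,8}→3
  4 left: {3,4,6,7}→1  {4,6,7,8}→4  {5,6,7,8}→6
  5 left: {2,3,4,6,7}→1  {3,4,6,7,8}→5  {4,5,6,7,8}→10
  6 left: {1,2,3,4,6,7}→1  {2,3,4,6,7,8}→6  {3,4,5,6,7,8}→15
  7 left: {0,1,2,3,4,6,7}→1  {1,2,3,4,6,7,8}→7  {2,3,4,5,6,7,8}→21
  placing 0:a first → 28 extensions
  placing 5:b first → 8 extensions
total linear extensions = 36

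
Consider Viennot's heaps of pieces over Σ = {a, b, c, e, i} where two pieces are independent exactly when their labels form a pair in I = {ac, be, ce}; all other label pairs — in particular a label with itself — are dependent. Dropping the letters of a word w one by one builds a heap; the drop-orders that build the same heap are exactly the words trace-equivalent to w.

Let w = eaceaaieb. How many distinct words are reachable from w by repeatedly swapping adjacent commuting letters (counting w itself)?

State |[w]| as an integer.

0(e) covers ∅
1(a) covers 0:e
2(c) covers ∅
3(e) covers 1:a
4(a) covers 3:e
5(a) covers 4:a
6(i) covers 2:c, 5:a
7(e) covers 6:i
8(b) covers 6:i
floor of heap: 0:e, 2:c
completions by unplaced set U, small U first (add the entries for U minus each lowest piece of U):
  |U|=1: {7}:1  {8}:1
  |U|=2: {7,8}:2
  |U|=3: {6,7,8}:2
  |U|=4: {2,6,7,8}:2  {5,6,7,8}:2
  |U|=5: {2,5,6,7,8}:4  {4,5,6,7,8}:2
  |U|=6: {2,4,5,6,7,8}:6  {3,4,5,6,7,8}:2
  |U|=7: {1,3,4,5,6,7,8}:2  {2,3,4,5,6,7,8}:8
  start at 0(e): 10
  start at 2(c): 2
sum over floor = 12

12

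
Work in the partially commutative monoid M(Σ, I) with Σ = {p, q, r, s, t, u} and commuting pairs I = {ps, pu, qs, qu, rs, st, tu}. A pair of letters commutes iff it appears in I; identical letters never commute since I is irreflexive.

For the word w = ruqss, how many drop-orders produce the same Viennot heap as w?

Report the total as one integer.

drop 0:r onto floor
drop 1:u onto {0:r}
drop 2:q onto {0:r}
drop 3:s onto {1:u}
drop 4:s onto {3:s}
ground layer = {0:r}
drop-orders for the pieces not yet dropped (sum over which currently-grounded one goes next):
  1 to go: {2} 1  {4} 1
  2 to go: {2,4} 2  {3,4} 1
  3 to go: {1,3,4} 1  {2,3,4} 3
  if 0:r drops first: 4 orders

4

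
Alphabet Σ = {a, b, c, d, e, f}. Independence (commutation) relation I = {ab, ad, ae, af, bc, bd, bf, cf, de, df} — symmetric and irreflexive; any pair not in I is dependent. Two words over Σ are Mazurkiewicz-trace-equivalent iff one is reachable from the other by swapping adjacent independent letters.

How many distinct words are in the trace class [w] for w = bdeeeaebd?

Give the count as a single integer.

#0=b has no predecessor
#1=d has no predecessor
#2=e depends on [0:b]
#3=e depends on [2:e]
#4=e depends on [3:e]
#5=a has no predecessor
#6=e depends on [4:e]
#7=b depends on [6:e]
#8=d depends on [1:d]
sources: [0:b, 1:d, 5:a]
N(rest) = Σ N(rest − s) over sources s of rest; N(one piece) = 1:
  size 1 → [5]=1  [7]=1  [8]=1
  size 2 → [1,8]=1  [5,7]=2  [5,8]=2  [6,7]=1  [7,8]=2
  size 3 → [1,5,8]=3  [1,7,8]=3  [4,6,7]=1  [5,6,7]=3  [5,7,8]=6  [6,7,8]=3
  size 4 → [1,5,7,8]=12  [1,6,7,8]=6  [3,4,6,7]=1  [4,5,6,7]=4  [4,6,7,8]=4  [5,6,7,8]=12
  size 5 → [1,4,6,7,8]=10  [1,5,6,7,8]=30  [2,3,4,6,7]=1  [3,4,5,6,7]=5  [3,4,6,7,8]=5  [4,5,6,7,8]=20
  size 6 → [0,2,3,4,6,7]=1  [1,3,4,6,7,8]=15  [1,4,5,6,7,8]=60  [2,3,4,5,6,7]=6  [2,3,4,6,7,8]=6  [3,4,5,6,7,8]=30
  size 7 → [0,2,3,4,5,6,7]=7  [0,2,3,4,6,7,8]=7  [1,2,3,4,6,7,8]=21  [1,3,4,5,6,7,8]=105  [2,3,4,5,6,7,8]=42
  first=0(b) contributes 168
  first=1(d) contributes 56
  first=5(a) contributes 28
|[w]| = 252

252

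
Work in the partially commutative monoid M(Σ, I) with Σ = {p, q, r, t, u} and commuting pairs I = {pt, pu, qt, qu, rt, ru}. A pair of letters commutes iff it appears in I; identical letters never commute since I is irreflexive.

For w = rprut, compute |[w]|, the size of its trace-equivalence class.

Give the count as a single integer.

10

0(r) covers ∅
1(p) covers 0:r
2(r) covers 1:p
3(u) covers ∅
4(t) covers 3:u
floor of heap: 0:r, 3:u
completions by unplaced set U, small U first (add the entries for U minus each lowest piece of U):
  |U|=1: {2}:1  {4}:1
  |U|=2: {1,2}:1  {2,4}:2  {3,4}:1
  |U|=3: {0,1,2}:1  {1,2,4}:3  {2,3,4}:3
  start at 0(r): 6
  start at 3(u): 4
sum over floor = 10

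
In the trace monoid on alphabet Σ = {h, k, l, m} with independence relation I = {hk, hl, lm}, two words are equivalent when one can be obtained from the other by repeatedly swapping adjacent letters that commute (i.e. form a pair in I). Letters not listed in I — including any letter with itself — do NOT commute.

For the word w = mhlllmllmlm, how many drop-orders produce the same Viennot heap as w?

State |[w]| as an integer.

#0=m has no predecessor
#1=h depends on [0:m]
#2=l has no predecessor
#3=l depends on [2:l]
#4=l depends on [3:l]
#5=m depends on [1:h]
#6=l depends on [4:l]
#7=l depends on [6:l]
#8=m depends on [5:m]
#9=l depends on [7:l]
#10=m depends on [8:m]
sources: [0:m, 2:l]
N(rest) = Σ N(rest − s) over sources s of rest; N(one piece) = 1:
  size 1 → [9]=1  [10]=1
  size 2 → [7,9]=1  [8,10]=1  [9,10]=2
  size 3 → [5,8,10]=1  [6,7,9]=1  [7,9,10]=3  [8,9,10]=3
  size 4 → [1,5,8,10]=1  [4,6,7,9]=1  [5,8,9,10]=4  [6,7,9,10]=4  [7,8,9,10]=6
  size 5 → [0,1,5,8,10]=1  [1,5,8,9,10]=5  [3,4,6,7,9]=1  [4,6,7,9,10]=5  [5,7,8,9,10]=10  [6,7,8,9,10]=10
  size 6 → [0,1,5,8,9,10]=6  [1,5,7,8,9,10]=15  [2,3,4,6,7,9]=1  [3,4,6,7,9,10]=6  [4,6,7,8,9,10]=15  [5,6,7,8,9,10]=20
  size 7 → [0,1,5,7,8,9,10]=21  [1,5,6,7,8,9,10]=35  [2,3,4,6,7,9,10]=7  [3,4,6,7,8,9,10]=21  [4,5,6,7,8,9,10]=35
  size 8 → [0,1,5,6,7,8,9,10]=56  [1,4,5,6,7,8,9,10]=70  [2,3,4,6,7,8,9,10]=28  [3,4,5,6,7,8,9,10]=56
  size 9 → [0,1,4,5,6,7,8,9,10]=126  [1,3,4,5,6,7,8,9,10]=126  [2,3,4,5,6,7,8,9,10]=84
  first=0(m) contributes 210
  first=2(l) contributes 252
|[w]| = 462

462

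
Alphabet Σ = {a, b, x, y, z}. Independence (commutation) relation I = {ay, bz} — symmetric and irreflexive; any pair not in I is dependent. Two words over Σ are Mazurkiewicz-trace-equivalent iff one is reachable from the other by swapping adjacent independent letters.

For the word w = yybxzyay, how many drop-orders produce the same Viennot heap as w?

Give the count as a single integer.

drop 0:y onto floor
drop 1:y onto {0:y}
drop 2:b onto {1:y}
drop 3:x onto {2:b}
drop 4:z onto {3:x}
drop 5:y onto {4:z}
drop 6:a onto {4:z}
drop 7:y onto {5:y}
ground layer = {0:y}
drop-orders for the pieces not yet dropped (sum over which currently-grounded one goes next):
  1 to go: {6} 1  {7} 1
  2 to go: {5,7} 1  {6,7} 2
  3 to go: {5,6,7} 3
  4 to go: {4,5,6,7} 3
  5 to go: {3,4,5,6,7} 3
  6 to go: {2,3,4,5,6,7} 3
  if 0:y drops first: 3 orders

3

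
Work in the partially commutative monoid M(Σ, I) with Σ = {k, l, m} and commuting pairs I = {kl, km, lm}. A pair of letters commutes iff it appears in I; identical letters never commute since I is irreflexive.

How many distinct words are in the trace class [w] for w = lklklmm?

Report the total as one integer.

210

#0=l has no predecessor
#1=k has no predecessor
#2=l depends on [0:l]
#3=k depends on [1:k]
#4=l depends on [2:l]
#5=m has no predecessor
#6=m depends on [5:m]
sources: [0:l, 1:k, 5:m]
N(rest) = Σ N(rest − s) over sources s of rest; N(one piece) = 1:
  size 1 → [3]=1  [4]=1  [6]=1
  size 2 → [1,3]=1  [2,4]=1  [3,4]=2  [3,6]=2  [4,6]=2  [5,6]=1
  size 3 → [0,2,4]=1  [1,3,4]=3  [1,3,6]=3  [2,3,4]=3  [2,4,6]=3  [3,4,6]=6  [3,5,6]=3  [4,5,6]=3
  size 4 → [0,2,3,4]=4  [0,2,4,6]=4  [1,2,3,4]=6  [1,3,4,6]=12  [1,3,5,6]=6  [2,3,4,6]=12  [2,4,5,6]=6  [3,4,5,6]=12
  size 5 → [0,1,2,3,4]=10  [0,2,3,4,6]=20  [0,2,4,5,6]=10  [1,2,3,4,6]=30  [1,3,4,5,6]=30  [2,3,4,5,6]=30
  first=0(l) contributes 90
  first=1(k) contributes 60
  first=5(m) contributes 60
|[w]| = 210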